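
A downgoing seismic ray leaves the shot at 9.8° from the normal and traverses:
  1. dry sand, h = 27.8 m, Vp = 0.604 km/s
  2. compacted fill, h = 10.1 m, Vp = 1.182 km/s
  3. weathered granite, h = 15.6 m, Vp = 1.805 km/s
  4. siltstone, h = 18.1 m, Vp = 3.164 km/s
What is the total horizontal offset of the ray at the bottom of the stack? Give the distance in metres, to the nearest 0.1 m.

p = sin θ₁/V₁ = sin 9.8°/0.604 = 2.8180e-01 s/km is conserved through the stack.
Layer 1: θ = 9.80°; offset = 27.8·tan 9.80° = 4.802 m.
Layer 2: sin θ = p·1.182 = 0.3331 → θ = 19.46°; offset = 10.1·tan 19.46° = 3.568 m.
Layer 3: sin θ = p·1.805 = 0.5087 → θ = 30.57°; offset = 15.6·tan 30.57° = 9.216 m.
Layer 4: sin θ = p·3.164 = 0.8916 → θ = 63.08°; offset = 18.1·tan 63.08° = 35.644 m.
Σ offsets = 53.230 m.

53.2 m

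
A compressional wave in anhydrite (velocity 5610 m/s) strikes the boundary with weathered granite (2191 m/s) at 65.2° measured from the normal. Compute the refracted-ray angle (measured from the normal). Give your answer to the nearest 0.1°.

20.8°

sin θ₁/V₁ = sin θ₂/V₂ ⇒ sin θ₂ = 2191·sin 65.2°/5610 = 2191·0.9078/5610 = 0.3545.
θ₂ = sin⁻¹(0.3545) = 20.76° (from vertical).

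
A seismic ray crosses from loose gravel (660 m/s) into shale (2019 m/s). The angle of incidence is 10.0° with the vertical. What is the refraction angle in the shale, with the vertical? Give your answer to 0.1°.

Snell's law: sin θ₂ = (V₂/V₁)·sin θ₁ = (2019/660)·sin 10.0° = 0.5312.
θ₂ = sin⁻¹(0.5312) = 32.09° (from vertical).

32.1°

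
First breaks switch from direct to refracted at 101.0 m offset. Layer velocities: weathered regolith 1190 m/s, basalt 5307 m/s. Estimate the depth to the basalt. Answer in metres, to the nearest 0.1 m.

40.2 m

h = (x_cross/2)·√((V₂−V₁)/(V₂+V₁)).
(V₂−V₁)/(V₂+V₁) = (5307−1190)/(5307+1190) = 0.6337; √ = 0.7960.
h = (101.0/2)·0.7960 = 40.20 m.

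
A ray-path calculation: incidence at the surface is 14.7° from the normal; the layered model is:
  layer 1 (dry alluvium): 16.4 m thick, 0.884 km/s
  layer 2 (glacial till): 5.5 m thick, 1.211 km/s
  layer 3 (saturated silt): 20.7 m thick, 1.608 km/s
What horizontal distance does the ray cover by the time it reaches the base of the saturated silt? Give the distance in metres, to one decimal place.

Ray parameter p = sin 14.7° / 0.884 km/s = 2.8706e-01 s/km.
Layer 1: θ = 14.70°; offset = 16.4·tan 14.70° = 4.302 m.
Layer 2: sin θ = p·1.211 = 0.3476 → θ = 20.34°; offset = 5.5·tan 20.34° = 2.039 m.
Layer 3: sin θ = p·1.608 = 0.4616 → θ = 27.49°; offset = 20.7·tan 27.49° = 10.771 m.
Total horizontal offset = 17.113 m.

17.1 m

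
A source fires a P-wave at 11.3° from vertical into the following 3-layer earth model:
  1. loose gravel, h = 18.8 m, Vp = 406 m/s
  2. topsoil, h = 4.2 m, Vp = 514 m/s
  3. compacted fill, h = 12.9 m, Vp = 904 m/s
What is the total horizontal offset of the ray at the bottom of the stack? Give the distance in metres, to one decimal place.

11.1 m

p = sin θ₁/V₁ = sin 11.3°/406 = 4.8263e-04 s/m is conserved through the stack.
Layer 1: θ = 11.30°; offset = 18.8·tan 11.30° = 3.757 m.
Layer 2: sin θ = p·514 = 0.2481 → θ = 14.36°; offset = 4.2·tan 14.36° = 1.076 m.
Layer 3: sin θ = p·904 = 0.4363 → θ = 25.87°; offset = 12.9·tan 25.87° = 6.255 m.
Σ offsets = 11.087 m.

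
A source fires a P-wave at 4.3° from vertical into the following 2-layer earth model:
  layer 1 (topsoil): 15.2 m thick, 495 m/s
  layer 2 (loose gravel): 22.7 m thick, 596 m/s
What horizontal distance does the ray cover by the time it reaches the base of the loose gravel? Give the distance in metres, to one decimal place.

p = sin θ₁/V₁ = sin 4.3°/495 = 1.5147e-04 s/m is conserved through the stack.
Layer 1: θ = 4.30°; offset = 15.2·tan 4.30° = 1.143 m.
Layer 2: sin θ = p·596 = 0.0903 → θ = 5.18°; offset = 22.7·tan 5.18° = 2.058 m.
Σ offsets = 3.201 m.

3.2 m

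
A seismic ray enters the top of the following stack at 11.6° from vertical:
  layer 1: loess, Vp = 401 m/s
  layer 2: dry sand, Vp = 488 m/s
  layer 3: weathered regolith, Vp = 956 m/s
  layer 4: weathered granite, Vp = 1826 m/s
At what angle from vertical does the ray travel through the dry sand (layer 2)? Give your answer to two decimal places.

Ray parameter p = sin 11.6° / 401 = 5.0144e-04 s/m.
sin θ_2 = p·V_2 = 5.0144e-04 × 488 = 0.2447.
θ_2 = arcsin 0.2447 = 14.16°.

14.16°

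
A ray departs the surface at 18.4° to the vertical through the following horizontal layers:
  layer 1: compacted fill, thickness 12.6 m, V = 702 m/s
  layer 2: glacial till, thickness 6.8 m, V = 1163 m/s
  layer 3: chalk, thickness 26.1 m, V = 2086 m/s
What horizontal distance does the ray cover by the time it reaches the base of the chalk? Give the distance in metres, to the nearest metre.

79 m

p = sin θ₁/V₁ = sin 18.4°/702 = 4.4964e-04 s/m is conserved through the stack.
Layer 1: θ = 18.40°; offset = 12.6·tan 18.40° = 4.191 m.
Layer 2: sin θ = p·1163 = 0.5229 → θ = 31.53°; offset = 6.8·tan 31.53° = 4.172 m.
Layer 3: sin θ = p·2086 = 0.9380 → θ = 69.71°; offset = 26.1·tan 69.71° = 70.598 m.
Total horizontal offset = 78.962 m.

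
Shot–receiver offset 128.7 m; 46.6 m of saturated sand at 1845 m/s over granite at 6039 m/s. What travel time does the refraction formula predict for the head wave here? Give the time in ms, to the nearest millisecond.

θ_c = arcsin(V₁/V₂) = arcsin(1845/6039) = 17.79°, cos θ_c = 0.9522.
Intercept time tᵢ = 2h cos θ_c / V₁ = 2·46.6·0.9522/1845 = 0.04810 s.
t = x/V₂ + tᵢ = 128.7/6039 + 0.04810 = 0.06941 s.

69 ms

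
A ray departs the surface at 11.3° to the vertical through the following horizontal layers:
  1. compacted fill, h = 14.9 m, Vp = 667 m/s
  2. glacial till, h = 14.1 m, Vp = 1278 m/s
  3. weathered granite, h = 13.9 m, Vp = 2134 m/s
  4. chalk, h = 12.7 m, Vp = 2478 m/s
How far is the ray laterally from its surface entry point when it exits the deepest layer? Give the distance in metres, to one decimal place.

Ray parameter p = sin 11.3° / 667 m/s = 2.9377e-04 s/m.
Layer 1: θ = 11.30°; offset = 14.9·tan 11.30° = 2.977 m.
Layer 2: sin θ = p·1278 = 0.3754 → θ = 22.05°; offset = 14.1·tan 22.05° = 5.712 m.
Layer 3: sin θ = p·2134 = 0.6269 → θ = 38.82°; offset = 13.9·tan 38.82° = 11.185 m.
Layer 4: sin θ = p·2478 = 0.7280 → θ = 46.72°; offset = 12.7·tan 46.72° = 13.485 m.
Total horizontal offset = 33.358 m.

33.4 m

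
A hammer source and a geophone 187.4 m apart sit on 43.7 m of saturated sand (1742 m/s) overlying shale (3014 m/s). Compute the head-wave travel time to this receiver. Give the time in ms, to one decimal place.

t = x/V₂ + 2h·√(V₂²−V₁²)/(V₁V₂).
√(V₂²−V₁²) = √(3014²−1742²) = 2459.6 m/s; delay term = 2·43.7·2459.6/(1742·3014) = 0.04094 s.
t = 187.4/3014 + 0.04094 = 0.10312 s.

103.1 ms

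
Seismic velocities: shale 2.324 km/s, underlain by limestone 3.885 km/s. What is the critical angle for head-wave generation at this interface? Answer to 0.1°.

At critical incidence the refracted ray runs along the interface (θ₂ = 90°), so sin θ_c = V₁/V₂.
θ_c = arcsin(2.324/3.885) = arcsin 0.5982 = 36.74°.

36.7°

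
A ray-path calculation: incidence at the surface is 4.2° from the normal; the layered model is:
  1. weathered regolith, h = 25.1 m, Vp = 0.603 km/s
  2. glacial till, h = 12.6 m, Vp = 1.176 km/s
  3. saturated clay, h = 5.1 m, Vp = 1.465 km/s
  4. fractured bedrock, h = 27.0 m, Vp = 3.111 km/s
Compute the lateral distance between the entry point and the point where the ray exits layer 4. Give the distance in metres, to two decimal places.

Ray parameter p = sin 4.2° / 0.603 km/s = 1.2146e-01 s/km.
Layer 1: θ = 4.20°; offset = 25.1·tan 4.20° = 1.8432 m.
Layer 2: sin θ = p·1.176 = 0.1428 → θ = 8.21°; offset = 12.6·tan 8.21° = 1.8183 m.
Layer 3: sin θ = p·1.465 = 0.1779 → θ = 10.25°; offset = 5.1·tan 10.25° = 0.9222 m.
Layer 4: sin θ = p·3.111 = 0.3779 → θ = 22.20°; offset = 27.0·tan 22.20° = 11.0188 m.
Total horizontal offset = 15.6026 m.

15.60 m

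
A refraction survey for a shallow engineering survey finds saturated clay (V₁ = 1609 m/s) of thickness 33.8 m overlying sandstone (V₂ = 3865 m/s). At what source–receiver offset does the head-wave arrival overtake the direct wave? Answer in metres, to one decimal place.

x_cross = 2h·√((V₂+V₁)/(V₂−V₁)).
(V₂+V₁)/(V₂−V₁) = (3865+1609)/(3865−1609) = 2.4264; √ = 1.5577.
x_cross = 2·33.8·1.5577 = 105.30 m.

105.3 m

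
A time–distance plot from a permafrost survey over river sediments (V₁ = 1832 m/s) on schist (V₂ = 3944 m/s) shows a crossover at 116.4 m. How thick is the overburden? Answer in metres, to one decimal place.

h = (x_cross/2)·√((V₂−V₁)/(V₂+V₁)).
(V₂−V₁)/(V₂+V₁) = (3944−1832)/(3944+1832) = 0.3657; √ = 0.6047.
h = (116.4/2)·0.6047 = 35.19 m.

35.2 m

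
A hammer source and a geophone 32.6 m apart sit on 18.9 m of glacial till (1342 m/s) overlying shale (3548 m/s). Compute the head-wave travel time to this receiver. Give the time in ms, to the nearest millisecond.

t = x/V₂ + 2h·√(V₂²−V₁²)/(V₁V₂).
√(V₂²−V₁²) = √(3548²−1342²) = 3284.4 m/s; delay term = 2·18.9·3284.4/(1342·3548) = 0.02607 s.
t = 32.6/3548 + 0.02607 = 0.03526 s.

35 ms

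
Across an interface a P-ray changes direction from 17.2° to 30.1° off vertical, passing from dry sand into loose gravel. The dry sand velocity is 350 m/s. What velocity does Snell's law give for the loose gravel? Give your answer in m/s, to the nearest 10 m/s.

sin 17.2° = 0.2957; sin 30.1° = 0.5015.
V₂ = V₁·(sin θ₂/sin θ₁) = 350·(0.5015/0.2957) = 593.59 m/s.

590 m/s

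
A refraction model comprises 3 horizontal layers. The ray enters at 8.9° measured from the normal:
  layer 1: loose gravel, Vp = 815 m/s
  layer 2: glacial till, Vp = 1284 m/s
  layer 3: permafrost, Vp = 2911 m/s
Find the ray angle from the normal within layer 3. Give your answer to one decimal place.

33.5°

Snell's law across each interface conserves sin θ / V, so sin θ_3 = V_3·sin θ₁/V₁.
sin θ_3 = 2911 × sin 8.9° / 815 = 0.5526.
θ_3 = 33.54° from the vertical.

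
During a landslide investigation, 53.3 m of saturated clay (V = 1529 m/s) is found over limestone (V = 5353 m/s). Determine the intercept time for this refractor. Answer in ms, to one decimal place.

θ_c = arcsin(V₁/V₂) = arcsin(1529/5353) = 16.60°; cos θ_c = 0.9583.
tᵢ = 2h·cos θ_c / V₁ = 2·53.3·0.9583 / 1529 = 0.06681 s.

66.8 ms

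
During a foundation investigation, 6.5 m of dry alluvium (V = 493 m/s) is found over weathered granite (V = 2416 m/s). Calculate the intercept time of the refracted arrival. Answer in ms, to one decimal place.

25.8 ms

tᵢ = 2h·√(V₂²−V₁²)/(V₁V₂).
√(V₂²−V₁²) = √(2416²−493²) = 2365.2 m/s.
tᵢ = 2·6.5·2365.2/(493·2416) = 0.02581 s.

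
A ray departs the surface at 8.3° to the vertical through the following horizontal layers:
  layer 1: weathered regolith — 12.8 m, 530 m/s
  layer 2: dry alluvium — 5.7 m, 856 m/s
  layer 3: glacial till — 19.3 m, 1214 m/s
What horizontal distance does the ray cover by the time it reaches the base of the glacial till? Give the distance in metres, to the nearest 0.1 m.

10.0 m

Apply Snell's law at each interface; in layer i the horizontal offset is hᵢ·tan θᵢ.
Layer 1: θ = 8.30°; offset = 12.8·tan 8.30° = 1.867 m.
Layer 2: sin θ = 856·sin 8.3°/530 = 0.2331, θ = 13.48°; offset = 5.7·tan 13.48° = 1.367 m.
Layer 3: sin θ = 1214·sin 8.3°/530 = 0.3307, θ = 19.31°; offset = 19.3·tan 19.31° = 6.762 m.
Summing the layer offsets gives 9.996 m.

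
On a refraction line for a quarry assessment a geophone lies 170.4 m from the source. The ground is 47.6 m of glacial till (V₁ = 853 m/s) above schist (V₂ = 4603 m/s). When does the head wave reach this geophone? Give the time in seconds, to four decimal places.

0.1467 s

t = x/V₂ + 2h·√(V₂²−V₁²)/(V₁V₂).
√(V₂²−V₁²) = √(4603²−853²) = 4523.3 m/s; delay term = 2·47.6·4523.3/(853·4603) = 0.10967 s.
t = 170.4/4603 + 0.10967 = 0.14669 s.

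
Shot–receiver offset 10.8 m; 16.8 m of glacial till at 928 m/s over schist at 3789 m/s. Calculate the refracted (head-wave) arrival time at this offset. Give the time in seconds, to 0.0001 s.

0.0380 s

t = x/V₂ + 2h·√(V₂²−V₁²)/(V₁V₂).
√(V₂²−V₁²) = √(3789²−928²) = 3673.6 m/s; delay term = 2·16.8·3673.6/(928·3789) = 0.03510 s.
t = 10.8/3789 + 0.03510 = 0.03795 s.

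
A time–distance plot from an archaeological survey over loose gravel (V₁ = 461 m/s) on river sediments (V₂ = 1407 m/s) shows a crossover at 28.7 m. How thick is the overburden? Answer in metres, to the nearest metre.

10 m

x_cross = 2h·√((V₂+V₁)/(V₂−V₁)) → h = x_cross / (2·√((V₂+V₁)/(V₂−V₁))).
√((V₂+V₁)/(V₂−V₁)) = √((1407+461)/(1407−461)) = 1.4052.
h = 28.7 / (2·1.4052) = 10.21 m.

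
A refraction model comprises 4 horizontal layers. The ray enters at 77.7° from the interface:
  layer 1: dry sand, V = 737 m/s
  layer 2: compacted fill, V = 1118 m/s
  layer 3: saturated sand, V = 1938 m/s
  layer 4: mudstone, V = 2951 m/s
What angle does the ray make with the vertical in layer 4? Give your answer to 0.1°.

58.5°

From the normal: θ₁ = 90° − 77.7° = 12.3°.
Ray parameter p = sin 12.3° / 737 = 2.8905e-04 s/m.
sin θ_4 = p·V_4 = 2.8905e-04 × 2951 = 0.8530.
θ_4 = arcsin 0.8530 = 58.54°.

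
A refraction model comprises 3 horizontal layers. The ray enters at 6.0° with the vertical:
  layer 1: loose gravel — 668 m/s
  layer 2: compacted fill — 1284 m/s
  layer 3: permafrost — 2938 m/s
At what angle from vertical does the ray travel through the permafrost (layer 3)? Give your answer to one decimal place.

Ray parameter p = sin 6.0° / 668 = 1.5648e-04 s/m.
sin θ_3 = p·V_3 = 1.5648e-04 × 2938 = 0.4597.
θ_3 = arcsin 0.4597 = 27.37°.

27.4°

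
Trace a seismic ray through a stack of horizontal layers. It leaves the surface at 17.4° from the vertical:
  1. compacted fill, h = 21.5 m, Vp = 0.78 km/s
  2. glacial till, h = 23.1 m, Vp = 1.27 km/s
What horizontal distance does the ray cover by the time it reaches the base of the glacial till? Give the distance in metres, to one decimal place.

19.6 m

Apply Snell's law at each interface; in layer i the horizontal offset is hᵢ·tan θᵢ.
Layer 1: θ = 17.40°; offset = 21.5·tan 17.40° = 6.738 m.
Layer 2: sin θ = 1.27·sin 17.4°/0.78 = 0.4869, θ = 29.14°; offset = 23.1·tan 29.14° = 12.877 m.
Summing the layer offsets gives 19.615 m.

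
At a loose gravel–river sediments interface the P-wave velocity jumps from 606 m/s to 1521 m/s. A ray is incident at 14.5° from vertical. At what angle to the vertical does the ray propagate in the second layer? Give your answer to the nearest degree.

Snell's law: sin θ₂ = (V₂/V₁)·sin θ₁ = (1521/606)·sin 14.5° = 0.6284.
θ₂ = sin⁻¹(0.6284) = 38.93° (from vertical).

39°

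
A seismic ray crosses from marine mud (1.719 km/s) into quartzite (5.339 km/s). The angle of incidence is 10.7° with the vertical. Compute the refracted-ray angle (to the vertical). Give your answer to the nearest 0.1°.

35.2°

Snell's law: sin θ₂ = (V₂/V₁)·sin θ₁ = (5.339/1.719)·sin 10.7° = 0.5767.
θ₂ = sin⁻¹(0.5767) = 35.22° (from vertical).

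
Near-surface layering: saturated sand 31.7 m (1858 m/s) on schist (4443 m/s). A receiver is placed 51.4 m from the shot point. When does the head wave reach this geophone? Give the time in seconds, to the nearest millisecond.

θ_c = arcsin(V₁/V₂) = arcsin(1858/4443) = 24.72°, cos θ_c = 0.9084.
Intercept time tᵢ = 2h cos θ_c / V₁ = 2·31.7·0.9084/1858 = 0.03100 s.
t = x/V₂ + tᵢ = 51.4/4443 + 0.03100 = 0.04256 s.

0.043 s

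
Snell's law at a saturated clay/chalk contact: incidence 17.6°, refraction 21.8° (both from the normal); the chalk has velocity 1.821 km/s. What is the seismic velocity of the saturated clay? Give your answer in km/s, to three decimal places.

1.483 km/s

sin 17.6° = 0.3024; sin 21.8° = 0.3714.
V₁ = V₂·(sin θ₁/sin θ₂) = 1.821·(0.3024/0.3714) = 1.483 km/s.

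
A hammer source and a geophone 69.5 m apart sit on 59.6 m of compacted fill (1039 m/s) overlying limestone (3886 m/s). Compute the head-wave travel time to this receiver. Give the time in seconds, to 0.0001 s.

0.1284 s

θ_c = arcsin(V₁/V₂) = arcsin(1039/3886) = 15.51°, cos θ_c = 0.9636.
Intercept time tᵢ = 2h cos θ_c / V₁ = 2·59.6·0.9636/1039 = 0.11055 s.
t = x/V₂ + tᵢ = 69.5/3886 + 0.11055 = 0.12843 s.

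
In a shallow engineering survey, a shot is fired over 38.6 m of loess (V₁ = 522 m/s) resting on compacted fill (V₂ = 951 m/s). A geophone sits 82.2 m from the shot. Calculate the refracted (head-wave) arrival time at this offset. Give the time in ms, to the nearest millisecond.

210 ms

t = x/V₂ + 2h·√(V₂²−V₁²)/(V₁V₂).
√(V₂²−V₁²) = √(951²−522²) = 794.9 m/s; delay term = 2·38.6·794.9/(522·951) = 0.12362 s.
t = 82.2/951 + 0.12362 = 0.21006 s.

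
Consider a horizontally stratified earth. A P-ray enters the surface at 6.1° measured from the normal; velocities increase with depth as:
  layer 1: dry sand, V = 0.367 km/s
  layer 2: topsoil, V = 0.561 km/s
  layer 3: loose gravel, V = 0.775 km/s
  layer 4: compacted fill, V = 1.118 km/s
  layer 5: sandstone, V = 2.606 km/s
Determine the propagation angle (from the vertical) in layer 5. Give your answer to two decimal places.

48.99°

Ray parameter p = sin 6.1° / 0.367 = 2.8955e-01 s/km.
sin θ_5 = p·V_5 = 2.8955e-01 × 2.606 = 0.7546.
θ_5 = 48.99° from the vertical.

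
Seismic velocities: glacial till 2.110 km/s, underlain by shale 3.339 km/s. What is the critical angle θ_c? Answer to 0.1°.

At critical incidence the refracted ray runs along the interface (θ₂ = 90°), so sin θ_c = V₁/V₂.
θ_c = arcsin(2.110/3.339) = arcsin 0.6319 = 39.19°.

39.2°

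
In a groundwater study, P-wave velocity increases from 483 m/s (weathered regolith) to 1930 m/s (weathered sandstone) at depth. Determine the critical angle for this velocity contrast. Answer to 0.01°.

14.49°

At critical incidence the refracted ray runs along the interface (θ₂ = 90°), so sin θ_c = V₁/V₂.
θ_c = arcsin(483/1930) = arcsin 0.2503 = 14.49°.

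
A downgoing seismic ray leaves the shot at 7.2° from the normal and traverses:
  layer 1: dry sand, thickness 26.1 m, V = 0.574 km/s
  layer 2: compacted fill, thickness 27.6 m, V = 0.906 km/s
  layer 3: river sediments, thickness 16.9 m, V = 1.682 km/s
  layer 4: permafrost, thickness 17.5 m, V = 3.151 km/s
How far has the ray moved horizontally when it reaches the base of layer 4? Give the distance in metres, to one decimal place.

32.1 m

Ray parameter p = sin 7.2° / 0.574 km/s = 2.1835e-01 s/km.
Layer 1: θ = 7.20°; offset = 26.1·tan 7.20° = 3.297 m.
Layer 2: sin θ = p·0.906 = 0.1978 → θ = 11.41°; offset = 27.6·tan 11.41° = 5.570 m.
Layer 3: sin θ = p·1.682 = 0.3673 → θ = 21.55°; offset = 16.9·tan 21.55° = 6.673 m.
Layer 4: sin θ = p·3.151 = 0.6880 → θ = 43.47°; offset = 17.5·tan 43.47° = 16.592 m.
Σ offsets = 32.132 m.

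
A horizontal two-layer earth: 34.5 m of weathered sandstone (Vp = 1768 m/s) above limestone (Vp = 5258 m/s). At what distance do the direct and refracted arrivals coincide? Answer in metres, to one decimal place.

θ_c = arcsin(1768/5258) = 19.65°, so cos θ_c = 0.9418 and tᵢ = 2h cos θ_c/V₁ = 0.0368 s.
At crossover x/V₁ = x/V₂ + tᵢ ⇒ x = tᵢ/(1/V₁ − 1/V₂) = 0.03675/(5.6561e-04 − 1.9019e-04) = 97.90 m.

97.9 m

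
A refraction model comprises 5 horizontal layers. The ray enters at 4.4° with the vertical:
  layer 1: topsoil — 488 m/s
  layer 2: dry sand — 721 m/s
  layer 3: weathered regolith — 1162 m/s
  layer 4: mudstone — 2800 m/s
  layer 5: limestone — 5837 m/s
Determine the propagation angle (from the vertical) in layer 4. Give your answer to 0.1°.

Ray parameter p = sin 4.4° / 488 = 1.5721e-04 s/m.
sin θ_4 = p·V_4 = 1.5721e-04 × 2800 = 0.4402.
θ_4 = arcsin 0.4402 = 26.12°.

26.1°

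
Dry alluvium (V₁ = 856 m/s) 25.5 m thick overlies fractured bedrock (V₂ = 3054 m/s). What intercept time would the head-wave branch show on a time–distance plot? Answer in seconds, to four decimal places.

0.0572 s

θ_c = arcsin(V₁/V₂) = arcsin(856/3054) = 16.28°; cos θ_c = 0.9599.
tᵢ = 2h·cos θ_c / V₁ = 2·25.5·0.9599 / 856 = 0.05719 s.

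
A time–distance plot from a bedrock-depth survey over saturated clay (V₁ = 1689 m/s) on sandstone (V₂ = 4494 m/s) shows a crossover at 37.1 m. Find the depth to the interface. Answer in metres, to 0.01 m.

x_cross = 2h·√((V₂+V₁)/(V₂−V₁)) → h = x_cross / (2·√((V₂+V₁)/(V₂−V₁))).
√((V₂+V₁)/(V₂−V₁)) = √((4494+1689)/(4494−1689)) = 1.4847.
h = 37.1 / (2·1.4847) = 12.49 m.

12.49 m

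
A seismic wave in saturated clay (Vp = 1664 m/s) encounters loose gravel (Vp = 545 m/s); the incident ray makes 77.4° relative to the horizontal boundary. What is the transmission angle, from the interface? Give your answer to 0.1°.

Angle from the normal: 90° − 77.4° = 12.6°.
sin θ₁/V₁ = sin θ₂/V₂ ⇒ sin θ₂ = 545·sin 12.6°/1664 = 545·0.2181/1664 = 0.0714.
θ₂ = sin⁻¹(0.0714) = 4.10° (from vertical).
From the interface: 90° − 4.10° = 85.90°.

85.9°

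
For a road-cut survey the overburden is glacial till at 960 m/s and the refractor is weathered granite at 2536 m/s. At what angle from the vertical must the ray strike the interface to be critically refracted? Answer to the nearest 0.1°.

Critical incidence: sin θ_c = V₁/V₂ = 960/2536 = 0.3785.
θ_c = arcsin 0.3785 = 22.24°.

22.2°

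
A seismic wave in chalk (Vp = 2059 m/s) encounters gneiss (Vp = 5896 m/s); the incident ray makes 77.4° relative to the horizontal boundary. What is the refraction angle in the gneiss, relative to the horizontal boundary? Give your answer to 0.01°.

Angle from the normal: 90° − 77.4° = 12.6°.
sin θ₁/V₁ = sin θ₂/V₂ ⇒ sin θ₂ = 5896·sin 12.6°/2059 = 5896·0.2181/2059 = 0.6247.
θ₂ = sin⁻¹(0.6247) = 38.66° (from vertical).
From the interface: 90° − 38.66° = 51.34°.

51.34°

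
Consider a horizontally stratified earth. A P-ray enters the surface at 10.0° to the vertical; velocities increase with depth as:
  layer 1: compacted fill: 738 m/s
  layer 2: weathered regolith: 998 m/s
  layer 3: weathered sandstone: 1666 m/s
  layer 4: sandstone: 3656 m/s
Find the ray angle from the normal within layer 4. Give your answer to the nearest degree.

Snell's law across each interface conserves sin θ / V, so sin θ_4 = V_4·sin θ₁/V₁.
sin θ_4 = 3656 × sin 10.0° / 738 = 0.8602.
θ_4 = arcsin 0.8602 = 59.34°.

59°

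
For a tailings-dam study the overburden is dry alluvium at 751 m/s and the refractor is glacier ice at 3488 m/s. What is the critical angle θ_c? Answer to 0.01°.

At critical incidence the refracted ray runs along the interface (θ₂ = 90°), so sin θ_c = V₁/V₂.
θ_c = arcsin(751/3488) = arcsin 0.2153 = 12.43°.

12.43°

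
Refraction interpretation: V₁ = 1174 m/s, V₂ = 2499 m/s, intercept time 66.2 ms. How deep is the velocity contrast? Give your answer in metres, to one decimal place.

44.0 m

θ_c = arcsin(1174/2499) = 28.02°; cos θ_c = 0.8828.
tᵢ = 2h cos θ_c/V₁ ⇒ h = tᵢ·V₁/(2 cos θ_c) = 0.0662·1174/(2·0.8828) = 44.02 m.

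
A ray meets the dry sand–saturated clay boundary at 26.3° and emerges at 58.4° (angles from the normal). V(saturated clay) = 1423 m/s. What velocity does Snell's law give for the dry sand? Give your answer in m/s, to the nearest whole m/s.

740 m/s

sin 26.3° = 0.4431; sin 58.4° = 0.8517.
V₁ = V₂·(sin θ₁/sin θ₂) = 1423·(0.4431/0.8517) = 740.25 m/s.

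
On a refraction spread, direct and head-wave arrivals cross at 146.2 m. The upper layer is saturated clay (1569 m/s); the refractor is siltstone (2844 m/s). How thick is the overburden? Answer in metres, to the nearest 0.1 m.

39.3 m

x_cross = 2h·√((V₂+V₁)/(V₂−V₁)) → h = x_cross / (2·√((V₂+V₁)/(V₂−V₁))).
√((V₂+V₁)/(V₂−V₁)) = √((2844+1569)/(2844−1569)) = 1.8604.
h = 146.2 / (2·1.8604) = 39.29 m.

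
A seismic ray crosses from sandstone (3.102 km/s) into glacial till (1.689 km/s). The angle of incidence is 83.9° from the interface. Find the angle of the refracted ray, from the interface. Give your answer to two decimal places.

Angle from the normal: 90° − 83.9° = 6.1°.
sin θ₁/V₁ = sin θ₂/V₂ ⇒ sin θ₂ = 1.689·sin 6.1°/3.102 = 1.689·0.1063/3.102 = 0.0579.
θ₂ = arcsin 0.0579 = 3.32° from the normal.
From the interface: 90° − 3.32° = 86.68°.

86.68°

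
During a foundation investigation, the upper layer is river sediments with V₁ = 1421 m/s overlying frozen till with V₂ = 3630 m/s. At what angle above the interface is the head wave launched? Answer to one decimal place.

67.0°

Critical incidence: sin θ_c = V₁/V₂ = 1421/3630 = 0.3915.
θ_c = arcsin 0.3915 = 23.05°.
Measured from the interface: 90° − 23.05° = 66.95°.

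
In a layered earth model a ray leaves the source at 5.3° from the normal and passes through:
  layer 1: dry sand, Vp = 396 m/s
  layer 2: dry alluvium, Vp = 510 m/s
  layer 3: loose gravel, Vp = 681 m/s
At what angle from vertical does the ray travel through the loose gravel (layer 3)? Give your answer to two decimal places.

9.14°

Ray parameter p = sin 5.3° / 396 = 2.3326e-04 s/m.
sin θ_3 = p·V_3 = 2.3326e-04 × 681 = 0.1588.
θ_3 = arcsin 0.1588 = 9.14°.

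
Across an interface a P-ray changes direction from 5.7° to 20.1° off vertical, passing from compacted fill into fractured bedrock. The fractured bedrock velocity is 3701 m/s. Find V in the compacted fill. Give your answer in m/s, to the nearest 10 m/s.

sin 5.7° = 0.0993; sin 20.1° = 0.3437.
V₁ = V₂·(sin θ₁/sin θ₂) = 3701·(0.0993/0.3437) = 1069.61 m/s.

1070 m/s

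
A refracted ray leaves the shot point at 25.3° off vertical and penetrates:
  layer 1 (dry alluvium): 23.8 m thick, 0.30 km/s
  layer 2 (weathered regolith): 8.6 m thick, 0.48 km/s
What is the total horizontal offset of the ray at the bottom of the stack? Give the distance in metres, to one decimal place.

Apply Snell's law at each interface; in layer i the horizontal offset is hᵢ·tan θᵢ.
Layer 1: θ = 25.30°; offset = 23.8·tan 25.30° = 11.250 m.
Layer 2: sin θ = 0.48·sin 25.3°/0.30 = 0.6838, θ = 43.14°; offset = 8.6·tan 43.14° = 8.059 m.
Summing the layer offsets gives 19.309 m.

19.3 m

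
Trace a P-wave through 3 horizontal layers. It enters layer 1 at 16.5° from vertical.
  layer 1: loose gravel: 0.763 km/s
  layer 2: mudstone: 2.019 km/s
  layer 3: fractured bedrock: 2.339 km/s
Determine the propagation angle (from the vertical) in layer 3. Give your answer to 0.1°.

60.5°

Ray parameter p = sin 16.5° / 0.763 = 3.7224e-01 s/km.
sin θ_3 = p·V_3 = 3.7224e-01 × 2.339 = 0.8707.
θ_3 = 60.54° from the vertical.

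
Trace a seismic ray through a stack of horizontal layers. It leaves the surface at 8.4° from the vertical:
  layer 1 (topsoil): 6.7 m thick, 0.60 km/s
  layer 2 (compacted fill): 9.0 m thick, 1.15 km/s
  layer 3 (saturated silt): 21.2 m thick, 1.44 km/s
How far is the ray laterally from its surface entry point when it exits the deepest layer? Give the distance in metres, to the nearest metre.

Ray parameter p = sin 8.4° / 0.60 km/s = 2.4347e-01 s/km.
Layer 1: θ = 8.40°; offset = 6.7·tan 8.40° = 0.989 m.
Layer 2: sin θ = p·1.15 = 0.2800 → θ = 16.26°; offset = 9.0·tan 16.26° = 2.625 m.
Layer 3: sin θ = p·1.44 = 0.3506 → θ = 20.52°; offset = 21.2·tan 20.52° = 7.936 m.
Summing the layer offsets gives 11.551 m.

12 m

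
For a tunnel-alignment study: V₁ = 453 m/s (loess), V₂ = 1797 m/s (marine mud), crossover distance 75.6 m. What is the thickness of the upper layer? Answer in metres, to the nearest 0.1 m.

h = (x_cross/2)·√((V₂−V₁)/(V₂+V₁)).
(V₂−V₁)/(V₂+V₁) = (1797−453)/(1797+453) = 0.5973; √ = 0.7729.
h = (75.6/2)·0.7729 = 29.21 m.

29.2 m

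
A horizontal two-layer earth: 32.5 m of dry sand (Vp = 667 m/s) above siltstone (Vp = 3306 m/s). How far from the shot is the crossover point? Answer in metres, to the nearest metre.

x_cross = 2h·√((V₂+V₁)/(V₂−V₁)).
(V₂+V₁)/(V₂−V₁) = (3306+667)/(3306−667) = 1.5055; √ = 1.2270.
x_cross = 2·32.5·1.2270 = 79.75 m.

80 m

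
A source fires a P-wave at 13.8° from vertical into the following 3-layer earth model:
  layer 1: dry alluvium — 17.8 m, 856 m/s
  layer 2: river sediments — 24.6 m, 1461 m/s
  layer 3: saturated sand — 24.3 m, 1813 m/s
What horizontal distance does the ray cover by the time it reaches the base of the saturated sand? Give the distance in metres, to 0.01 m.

Ray parameter p = sin 13.8° / 856 m/s = 2.7866e-04 s/m.
Layer 1: θ = 13.80°; offset = 17.8·tan 13.80° = 4.3721 m.
Layer 2: sin θ = p·1461 = 0.4071 → θ = 24.02°; offset = 24.6·tan 24.02° = 10.9651 m.
Layer 3: sin θ = p·1813 = 0.5052 → θ = 30.35°; offset = 24.3·tan 30.35° = 14.2256 m.
Summing the layer offsets gives 29.5628 m.

29.56 m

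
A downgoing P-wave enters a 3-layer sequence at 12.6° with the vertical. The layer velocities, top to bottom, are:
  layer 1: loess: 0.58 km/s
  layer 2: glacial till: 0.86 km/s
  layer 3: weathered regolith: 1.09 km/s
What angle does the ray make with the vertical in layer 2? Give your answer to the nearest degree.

19°

Snell's law across each interface conserves sin θ / V, so sin θ_2 = V_2·sin θ₁/V₁.
sin θ_2 = 0.86 × sin 12.6° / 0.58 = 0.3235.
θ_2 = 18.87° from the vertical.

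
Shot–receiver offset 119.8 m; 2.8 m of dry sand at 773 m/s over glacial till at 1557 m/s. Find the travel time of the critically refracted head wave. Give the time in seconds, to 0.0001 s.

0.0832 s

t = x/V₂ + 2h·√(V₂²−V₁²)/(V₁V₂).
√(V₂²−V₁²) = √(1557²−773²) = 1351.6 m/s; delay term = 2·2.8·1351.6/(773·1557) = 0.00629 s.
t = 119.8/1557 + 0.00629 = 0.08323 s.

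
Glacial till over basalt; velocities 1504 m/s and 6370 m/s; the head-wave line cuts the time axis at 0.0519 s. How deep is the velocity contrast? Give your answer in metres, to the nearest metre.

θ_c = arcsin(1504/6370) = 13.66°; cos θ_c = 0.9717.
tᵢ = 2h cos θ_c/V₁ ⇒ h = tᵢ·V₁/(2 cos θ_c) = 0.0519·1504/(2·0.9717) = 40.16 m.

40 m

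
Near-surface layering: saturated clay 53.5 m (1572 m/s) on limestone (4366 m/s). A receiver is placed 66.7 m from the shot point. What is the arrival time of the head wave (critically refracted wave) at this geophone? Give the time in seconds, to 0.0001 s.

0.0788 s

θ_c = arcsin(V₁/V₂) = arcsin(1572/4366) = 21.10°, cos θ_c = 0.9329.
Intercept time tᵢ = 2h cos θ_c / V₁ = 2·53.5·0.9329/1572 = 0.06350 s.
t = x/V₂ + tᵢ = 66.7/4366 + 0.06350 = 0.07878 s.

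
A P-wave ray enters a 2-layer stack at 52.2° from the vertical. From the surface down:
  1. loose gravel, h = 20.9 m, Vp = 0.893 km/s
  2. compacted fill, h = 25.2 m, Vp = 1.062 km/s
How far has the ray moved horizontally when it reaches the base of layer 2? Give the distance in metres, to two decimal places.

96.18 m

Apply Snell's law at each interface; in layer i the horizontal offset is hᵢ·tan θᵢ.
Layer 1: θ = 52.20°; offset = 20.9·tan 52.20° = 26.9441 m.
Layer 2: sin θ = 1.062·sin 52.2°/0.893 = 0.9397, θ = 70.00°; offset = 25.2·tan 70.00° = 69.2358 m.
Summing the layer offsets gives 96.1799 m.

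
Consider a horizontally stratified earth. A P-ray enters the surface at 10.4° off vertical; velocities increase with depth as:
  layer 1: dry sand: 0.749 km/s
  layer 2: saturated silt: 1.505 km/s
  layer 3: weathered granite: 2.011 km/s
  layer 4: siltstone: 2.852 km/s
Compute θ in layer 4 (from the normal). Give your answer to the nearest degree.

43°

Ray parameter p = sin 10.4° / 0.749 = 2.4101e-01 s/km.
sin θ_4 = p·V_4 = 2.4101e-01 × 2.852 = 0.6874.
θ_4 = 43.42° from the vertical.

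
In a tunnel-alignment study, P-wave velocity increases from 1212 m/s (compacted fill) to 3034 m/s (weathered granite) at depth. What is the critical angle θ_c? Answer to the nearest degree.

24°

Critical incidence: sin θ_c = V₁/V₂ = 1212/3034 = 0.3995.
θ_c = arcsin 0.3995 = 23.55°.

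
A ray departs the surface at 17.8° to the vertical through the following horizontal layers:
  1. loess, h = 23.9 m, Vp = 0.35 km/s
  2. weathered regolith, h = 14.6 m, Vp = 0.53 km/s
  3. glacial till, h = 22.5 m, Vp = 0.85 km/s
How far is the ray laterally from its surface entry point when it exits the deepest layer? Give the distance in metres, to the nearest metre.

40 m

Apply Snell's law at each interface; in layer i the horizontal offset is hᵢ·tan θᵢ.
Layer 1: θ = 17.80°; offset = 23.9·tan 17.80° = 7.673 m.
Layer 2: sin θ = 0.53·sin 17.8°/0.35 = 0.4629, θ = 27.58°; offset = 14.6·tan 27.58° = 7.625 m.
Layer 3: sin θ = 0.85·sin 17.8°/0.35 = 0.7424, θ = 47.94°; offset = 22.5·tan 47.94° = 24.933 m.
Summing the layer offsets gives 40.231 m.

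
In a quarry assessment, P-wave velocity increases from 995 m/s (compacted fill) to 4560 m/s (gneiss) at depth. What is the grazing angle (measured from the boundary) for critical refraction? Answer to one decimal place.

Critical incidence: sin θ_c = V₁/V₂ = 995/4560 = 0.2182.
θ_c = arcsin 0.2182 = 12.60°.
Measured from the interface: 90° − 12.60° = 77.40°.

77.4°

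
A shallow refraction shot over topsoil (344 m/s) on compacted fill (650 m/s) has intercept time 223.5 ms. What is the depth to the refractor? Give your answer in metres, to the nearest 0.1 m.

45.3 m

h = tᵢ·V₁·V₂ / (2·√(V₂²−V₁²)).
√(V₂²−V₁²) = √(650² − 344²) = 551.5 m/s.
h = 0.2235 s × 344 × 650 / (2 × 551.5) = 45.31 m.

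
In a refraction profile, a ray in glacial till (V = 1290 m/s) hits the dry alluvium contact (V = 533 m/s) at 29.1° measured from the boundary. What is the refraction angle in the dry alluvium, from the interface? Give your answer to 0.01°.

68.84°

Angle from the normal: 90° − 29.1° = 60.9°.
Snell's law: sin θ₂ = (V₂/V₁)·sin θ₁ = (533/1290)·sin 60.9° = 0.3610.
θ₂ = sin⁻¹(0.3610) = 21.16° (from vertical).
From the interface: 90° − 21.16° = 68.84°.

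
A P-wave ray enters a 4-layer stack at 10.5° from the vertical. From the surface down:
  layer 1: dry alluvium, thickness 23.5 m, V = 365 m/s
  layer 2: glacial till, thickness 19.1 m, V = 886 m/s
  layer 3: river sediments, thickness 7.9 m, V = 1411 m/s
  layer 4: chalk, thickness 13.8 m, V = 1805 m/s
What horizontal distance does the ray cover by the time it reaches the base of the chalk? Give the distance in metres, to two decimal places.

50.31 m

p = sin θ₁/V₁ = sin 10.5°/365 = 4.9928e-04 s/m is conserved through the stack.
Layer 1: θ = 10.50°; offset = 23.5·tan 10.50° = 4.3555 m.
Layer 2: sin θ = p·886 = 0.4424 → θ = 26.25°; offset = 19.1·tan 26.25° = 9.4209 m.
Layer 3: sin θ = p·1411 = 0.7045 → θ = 44.79°; offset = 7.9·tan 44.79° = 7.8416 m.
Layer 4: sin θ = p·1805 = 0.9012 → θ = 64.32°; offset = 13.8·tan 64.32° = 28.6938 m.
Summing the layer offsets gives 50.3117 m.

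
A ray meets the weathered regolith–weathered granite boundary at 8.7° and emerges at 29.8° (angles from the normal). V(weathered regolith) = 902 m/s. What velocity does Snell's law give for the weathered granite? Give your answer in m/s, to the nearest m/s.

2964 m/s

sin 8.7° = 0.1513; sin 29.8° = 0.4970.
V₂ = V₁·(sin θ₂/sin θ₁) = 902·(0.4970/0.1513) = 2963.56 m/s.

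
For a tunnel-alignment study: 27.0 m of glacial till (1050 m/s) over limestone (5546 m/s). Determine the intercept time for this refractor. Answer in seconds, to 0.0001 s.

tᵢ = 2h·√(V₂²−V₁²)/(V₁V₂).
√(V₂²−V₁²) = √(5546²−1050²) = 5445.7 m/s.
tᵢ = 2·27.0·5445.7/(1050·5546) = 0.05050 s.

0.0505 s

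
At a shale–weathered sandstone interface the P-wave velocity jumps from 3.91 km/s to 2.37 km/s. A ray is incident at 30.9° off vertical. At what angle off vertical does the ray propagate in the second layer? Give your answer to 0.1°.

18.1°

Snell's law: sin θ₂ = (V₂/V₁)·sin θ₁ = (2.37/3.91)·sin 30.9° = 0.3113.
θ₂ = sin⁻¹(0.3113) = 18.14° (from vertical).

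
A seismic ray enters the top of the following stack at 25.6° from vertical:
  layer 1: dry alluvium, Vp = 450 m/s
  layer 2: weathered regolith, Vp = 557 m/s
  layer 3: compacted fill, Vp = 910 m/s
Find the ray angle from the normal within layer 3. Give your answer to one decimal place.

60.9°

Snell's law across each interface conserves sin θ / V, so sin θ_3 = V_3·sin θ₁/V₁.
sin θ_3 = 910 × sin 25.6° / 450 = 0.8738.
θ_3 = arcsin 0.8738 = 60.90°.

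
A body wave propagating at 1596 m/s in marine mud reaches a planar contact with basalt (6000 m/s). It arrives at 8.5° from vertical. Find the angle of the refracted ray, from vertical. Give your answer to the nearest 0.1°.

33.8°

Snell's law: sin θ₂ = (V₂/V₁)·sin θ₁ = (6000/1596)·sin 8.5° = 0.5557.
θ₂ = sin⁻¹(0.5557) = 33.76° (from vertical).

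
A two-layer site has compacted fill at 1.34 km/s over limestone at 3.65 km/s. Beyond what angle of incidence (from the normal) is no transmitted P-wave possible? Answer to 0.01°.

At critical incidence the refracted ray runs along the interface (θ₂ = 90°), so sin θ_c = V₁/V₂.
θ_c = arcsin(1.34/3.65) = arcsin 0.3671 = 21.54°.

21.54°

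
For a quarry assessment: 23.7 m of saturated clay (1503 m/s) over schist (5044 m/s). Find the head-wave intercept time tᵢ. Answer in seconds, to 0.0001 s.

θ_c = arcsin(V₁/V₂) = arcsin(1503/5044) = 17.34°; cos θ_c = 0.9546.
tᵢ = 2h·cos θ_c / V₁ = 2·23.7·0.9546 / 1503 = 0.03010 s.

0.0301 s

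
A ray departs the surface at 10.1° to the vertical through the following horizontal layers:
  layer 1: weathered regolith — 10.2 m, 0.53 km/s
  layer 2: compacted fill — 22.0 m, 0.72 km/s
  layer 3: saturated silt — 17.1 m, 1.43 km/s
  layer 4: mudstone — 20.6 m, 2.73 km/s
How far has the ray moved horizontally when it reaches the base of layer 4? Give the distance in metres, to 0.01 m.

Apply Snell's law at each interface; in layer i the horizontal offset is hᵢ·tan θᵢ.
Layer 1: θ = 10.10°; offset = 10.2·tan 10.10° = 1.8169 m.
Layer 2: sin θ = 0.72·sin 10.1°/0.53 = 0.2382, θ = 13.78°; offset = 22.0·tan 13.78° = 5.3965 m.
Layer 3: sin θ = 1.43·sin 10.1°/0.53 = 0.4732, θ = 28.24°; offset = 17.1·tan 28.24° = 9.1841 m.
Layer 4: sin θ = 2.73·sin 10.1°/0.53 = 0.9033, θ = 64.60°; offset = 20.6·tan 64.60° = 43.3754 m.
Total horizontal offset = 59.7729 m.

59.77 m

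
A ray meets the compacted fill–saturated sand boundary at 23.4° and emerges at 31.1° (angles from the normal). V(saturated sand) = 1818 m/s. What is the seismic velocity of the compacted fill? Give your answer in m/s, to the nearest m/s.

1398 m/s

Snell's law: sin 23.4°/V₁ = sin 31.1°/V₂.
V₁ = V₂·sin 23.4°/sin 31.1° = 1818 × 0.7689 = 1397.81 m/s.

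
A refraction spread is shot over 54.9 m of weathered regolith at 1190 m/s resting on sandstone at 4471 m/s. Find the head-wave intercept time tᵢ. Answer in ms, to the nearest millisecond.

θ_c = arcsin(V₁/V₂) = arcsin(1190/4471) = 15.44°; cos θ_c = 0.9639.
tᵢ = 2h·cos θ_c / V₁ = 2·54.9·0.9639 / 1190 = 0.08894 s.

89 ms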